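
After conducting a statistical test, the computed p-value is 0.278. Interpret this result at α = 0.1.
Since p = 0.278 > α = 0.1, fail to reject H₀.
There is insufficient evidence to reject the null hypothesis; the result is not statistically significant at the 0.1 level.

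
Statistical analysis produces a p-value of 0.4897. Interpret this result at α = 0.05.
Since p = 0.4897 > α = 0.05, fail to reject H₀.
There is insufficient evidence to reject the null hypothesis; the result is not statistically significant at the 0.05 level.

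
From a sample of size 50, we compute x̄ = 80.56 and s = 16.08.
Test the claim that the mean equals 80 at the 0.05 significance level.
One-sample t-test:
H₀: μ = 80
H₁: μ ≠ 80
df = n - 1 = 49
t = (x̄ - μ₀) / (s/√n) = (80.56 - 80) / (16.08/√50) = 0.246
p-value = 0.8065

Since p-value > α = 0.05, we fail to reject H₀.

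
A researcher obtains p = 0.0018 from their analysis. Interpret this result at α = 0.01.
Since p = 0.0018 < α = 0.01, reject H₀.
There is sufficient evidence to reject the null hypothesis; the result is statistically significant at the 0.01 level.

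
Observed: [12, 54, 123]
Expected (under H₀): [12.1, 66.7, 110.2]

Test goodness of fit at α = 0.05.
Chi-square goodness of fit test:
H₀: observed counts match expected distribution
H₁: observed counts differ from expected distribution
df = k - 1 = 2
χ² = Σ(O - E)²/E
   = (12 - 12.1)²/12.1 + (54 - 66.7)²/66.7 + (123 - 110.2)²/110.2
   = 0.001 + 2.418 + 1.487
   = 3.91
p-value = 0.1419

Since p-value > α = 0.05, we fail to reject H₀.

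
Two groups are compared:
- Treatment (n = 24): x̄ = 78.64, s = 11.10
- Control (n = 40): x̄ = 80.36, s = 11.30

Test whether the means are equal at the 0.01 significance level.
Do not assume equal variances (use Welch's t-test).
Welch's two-sample t-test:
H₀: μ₁ = μ₂
H₁: μ₁ ≠ μ₂
s₁²/n₁ = 11.10²/24 = 5.1338,  s₂²/n₂ = 11.30²/40 = 3.1923
SE = √(s₁²/n₁ + s₂²/n₂) = √(5.1338 + 3.1923) = 2.8855
df (Welch-Satterthwaite) = (s₁²/n₁ + s₂²/n₂)² / [(s₁²/n₁)²/(n₁-1) + (s₂²/n₂)²/(n₂-1)] ≈ 49.26
t = (x̄₁ - x̄₂) / SE = (78.64 - 80.36) / 2.8855 = -1.72 / 2.8855 = -0.596
p-value = 0.5538

Since p-value > α = 0.01, we fail to reject H₀.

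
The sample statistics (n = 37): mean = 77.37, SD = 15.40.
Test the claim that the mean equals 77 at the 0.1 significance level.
One-sample t-test:
H₀: μ = 77
H₁: μ ≠ 77
df = n - 1 = 36
t = (x̄ - μ₀) / (s/√n) = (77.37 - 77) / (15.40/√37) = 0.146
p-value = 0.8846

Since p-value > α = 0.1, we fail to reject H₀.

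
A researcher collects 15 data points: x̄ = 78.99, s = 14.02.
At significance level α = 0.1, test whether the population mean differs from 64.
One-sample t-test:
H₀: μ = 64
H₁: μ ≠ 64
df = n - 1 = 14
t = (x̄ - μ₀) / (s/√n) = (78.99 - 64) / (14.02/√15) = 4.141
p-value = 0.0010

Since p-value < α = 0.1, we reject H₀.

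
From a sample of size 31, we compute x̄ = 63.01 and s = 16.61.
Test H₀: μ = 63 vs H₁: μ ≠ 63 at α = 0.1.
One-sample t-test:
H₀: μ = 63
H₁: μ ≠ 63
df = n - 1 = 30
t = (x̄ - μ₀) / (s/√n) = (63.01 - 63) / (16.61/√31) = 0.003
p-value = 0.9973

Since p-value > α = 0.1, we fail to reject H₀.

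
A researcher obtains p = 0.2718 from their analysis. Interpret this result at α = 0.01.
Since p = 0.2718 > α = 0.01, fail to reject H₀.
There is insufficient evidence to reject the null hypothesis; the result is not statistically significant at the 0.01 level.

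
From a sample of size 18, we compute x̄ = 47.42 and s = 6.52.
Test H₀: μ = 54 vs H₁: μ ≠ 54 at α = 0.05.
One-sample t-test:
H₀: μ = 54
H₁: μ ≠ 54
df = n - 1 = 17
t = (x̄ - μ₀) / (s/√n) = (47.42 - 54) / (6.52/√18) = -4.282
p-value = 0.0005

Since p-value < α = 0.05, we reject H₀.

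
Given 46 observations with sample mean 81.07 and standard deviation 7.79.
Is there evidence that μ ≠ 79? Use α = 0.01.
One-sample t-test:
H₀: μ = 79
H₁: μ ≠ 79
df = n - 1 = 45
t = (x̄ - μ₀) / (s/√n) = (81.07 - 79) / (7.79/√46) = 1.802
p-value = 0.0782

Since p-value > α = 0.01, we fail to reject H₀.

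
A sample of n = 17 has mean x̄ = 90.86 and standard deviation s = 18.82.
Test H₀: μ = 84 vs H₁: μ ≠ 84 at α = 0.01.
One-sample t-test:
H₀: μ = 84
H₁: μ ≠ 84
df = n - 1 = 16
t = (x̄ - μ₀) / (s/√n) = (90.86 - 84) / (18.82/√17) = 1.503
p-value = 0.1523

Since p-value > α = 0.01, we fail to reject H₀.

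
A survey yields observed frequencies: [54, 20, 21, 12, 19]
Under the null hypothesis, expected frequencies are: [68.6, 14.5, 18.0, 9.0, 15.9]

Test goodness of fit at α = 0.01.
Chi-square goodness of fit test:
H₀: observed counts match expected distribution
H₁: observed counts differ from expected distribution
df = k - 1 = 4
χ² = Σ(O - E)²/E
   = (54 - 68.6)²/68.6 + (20 - 14.5)²/14.5 + (21 - 18.0)²/18.0 + (12 - 9.0)²/9.0 + (19 - 15.9)²/15.9
   = 3.107 + 2.086 + 0.500 + 1.000 + 0.604
   = 7.30
p-value = 0.1210

Since p-value > α = 0.01, we fail to reject H₀.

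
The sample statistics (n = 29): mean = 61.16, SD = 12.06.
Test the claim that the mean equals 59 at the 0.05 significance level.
One-sample t-test:
H₀: μ = 59
H₁: μ ≠ 59
df = n - 1 = 28
t = (x̄ - μ₀) / (s/√n) = (61.16 - 59) / (12.06/√29) = 0.965
p-value = 0.3430

Since p-value > α = 0.05, we fail to reject H₀.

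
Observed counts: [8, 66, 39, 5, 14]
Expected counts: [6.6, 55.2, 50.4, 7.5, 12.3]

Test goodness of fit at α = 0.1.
Chi-square goodness of fit test:
H₀: observed counts match expected distribution
H₁: observed counts differ from expected distribution
df = k - 1 = 4
χ² = Σ(O - E)²/E
   = (8 - 6.6)²/6.6 + (66 - 55.2)²/55.2 + (39 - 50.4)²/50.4 + (5 - 7.5)²/7.5 + (14 - 12.3)²/12.3
   = 0.297 + 2.113 + 2.579 + 0.833 + 0.235
   = 6.06
p-value = 0.1949

Since p-value > α = 0.1, we fail to reject H₀.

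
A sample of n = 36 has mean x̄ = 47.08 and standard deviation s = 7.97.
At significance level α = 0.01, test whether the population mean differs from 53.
One-sample t-test:
H₀: μ = 53
H₁: μ ≠ 53
df = n - 1 = 35
t = (x̄ - μ₀) / (s/√n) = (47.08 - 53) / (7.97/√36) = -4.457
p-value = 0.0001

Since p-value < α = 0.01, we reject H₀.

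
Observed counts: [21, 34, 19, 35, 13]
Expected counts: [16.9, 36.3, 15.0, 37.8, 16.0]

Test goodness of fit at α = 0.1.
Chi-square goodness of fit test:
H₀: observed counts match expected distribution
H₁: observed counts differ from expected distribution
df = k - 1 = 4
χ² = Σ(O - E)²/E
   = (21 - 16.9)²/16.9 + (34 - 36.3)²/36.3 + (19 - 15.0)²/15.0 + (35 - 37.8)²/37.8 + (13 - 16.0)²/16.0
   = 0.995 + 0.146 + 1.067 + 0.207 + 0.562
   = 2.98
p-value = 0.5617

Since p-value > α = 0.1, we fail to reject H₀.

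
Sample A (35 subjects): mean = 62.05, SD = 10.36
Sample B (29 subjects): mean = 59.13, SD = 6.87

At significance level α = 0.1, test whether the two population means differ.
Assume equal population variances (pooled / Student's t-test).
Student's two-sample t-test (equal variances):
H₀: μ₁ = μ₂
H₁: μ₁ ≠ μ₂
df = n₁ + n₂ - 2 = 62
Pooled variance s_p² = [(n₁-1)s₁² + (n₂-1)s₂²] / (n₁ + n₂ - 2) = [(34)(10.36²) + (28)(6.87²)] / 62 = 80.1729
SE = √(s_p²(1/n₁ + 1/n₂)) = √(80.1729 × (1/35 + 1/29)) = 2.2484
t = (x̄₁ - x̄₂) / SE = (62.05 - 59.13) / 2.2484 = 2.92 / 2.2484 = 1.299
p-value = 0.1989

Since p-value > α = 0.1, we fail to reject H₀.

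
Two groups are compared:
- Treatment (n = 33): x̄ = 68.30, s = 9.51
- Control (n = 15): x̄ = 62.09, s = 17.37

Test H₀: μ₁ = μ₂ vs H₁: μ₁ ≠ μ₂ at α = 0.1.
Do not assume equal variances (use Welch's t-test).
Welch's two-sample t-test:
H₀: μ₁ = μ₂
H₁: μ₁ ≠ μ₂
s₁²/n₁ = 9.51²/33 = 2.7406,  s₂²/n₂ = 17.37²/15 = 20.1145
SE = √(s₁²/n₁ + s₂²/n₂) = √(2.7406 + 20.1145) = 4.7807
df (Welch-Satterthwaite) = (s₁²/n₁ + s₂²/n₂)² / [(s₁²/n₁)²/(n₁-1) + (s₂²/n₂)²/(n₂-1)] ≈ 17.93
t = (x̄₁ - x̄₂) / SE = (68.30 - 62.09) / 4.7807 = 6.21 / 4.7807 = 1.299
p-value = 0.2104

Since p-value > α = 0.1, we fail to reject H₀.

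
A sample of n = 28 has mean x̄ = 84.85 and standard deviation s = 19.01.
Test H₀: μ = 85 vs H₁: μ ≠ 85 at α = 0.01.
One-sample t-test:
H₀: μ = 85
H₁: μ ≠ 85
df = n - 1 = 27
t = (x̄ - μ₀) / (s/√n) = (84.85 - 85) / (19.01/√28) = -0.042
p-value = 0.9670

Since p-value > α = 0.01, we fail to reject H₀.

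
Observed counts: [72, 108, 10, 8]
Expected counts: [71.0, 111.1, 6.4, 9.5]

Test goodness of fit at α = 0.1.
Chi-square goodness of fit test:
H₀: observed counts match expected distribution
H₁: observed counts differ from expected distribution
df = k - 1 = 3
χ² = Σ(O - E)²/E
   = (72 - 71.0)²/71.0 + (108 - 111.1)²/111.1 + (10 - 6.4)²/6.4 + (8 - 9.5)²/9.5
   = 0.014 + 0.086 + 2.025 + 0.237
   = 2.36
p-value = 0.5007

Since p-value > α = 0.1, we fail to reject H₀.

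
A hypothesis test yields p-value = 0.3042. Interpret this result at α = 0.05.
Since p = 0.3042 > α = 0.05, fail to reject H₀.
There is insufficient evidence to reject the null hypothesis; the result is not statistically significant at the 0.05 level.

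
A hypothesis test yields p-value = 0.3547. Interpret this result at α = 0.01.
Since p = 0.3547 > α = 0.01, fail to reject H₀.
There is insufficient evidence to reject the null hypothesis; the result is not statistically significant at the 0.01 level.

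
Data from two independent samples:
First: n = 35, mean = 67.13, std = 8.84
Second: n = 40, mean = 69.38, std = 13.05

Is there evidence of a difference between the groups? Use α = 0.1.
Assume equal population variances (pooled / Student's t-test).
Student's two-sample t-test (equal variances):
H₀: μ₁ = μ₂
H₁: μ₁ ≠ μ₂
df = n₁ + n₂ - 2 = 73
Pooled variance s_p² = [(n₁-1)s₁² + (n₂-1)s₂²] / (n₁ + n₂ - 2) = [(34)(8.84²) + (39)(13.05²)] / 73 = 127.3801
SE = √(s_p²(1/n₁ + 1/n₂)) = √(127.3801 × (1/35 + 1/40)) = 2.6123
t = (x̄₁ - x̄₂) / SE = (67.13 - 69.38) / 2.6123 = -2.25 / 2.6123 = -0.861
p-value = 0.3919

Since p-value > α = 0.1, we fail to reject H₀.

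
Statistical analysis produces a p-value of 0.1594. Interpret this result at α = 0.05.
Since p = 0.1594 > α = 0.05, fail to reject H₀.
There is insufficient evidence to reject the null hypothesis; the result is not statistically significant at the 0.05 level.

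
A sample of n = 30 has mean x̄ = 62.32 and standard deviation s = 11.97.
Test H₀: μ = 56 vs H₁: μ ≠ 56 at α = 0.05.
One-sample t-test:
H₀: μ = 56
H₁: μ ≠ 56
df = n - 1 = 29
t = (x̄ - μ₀) / (s/√n) = (62.32 - 56) / (11.97/√30) = 2.892
p-value = 0.0072

Since p-value < α = 0.05, we reject H₀.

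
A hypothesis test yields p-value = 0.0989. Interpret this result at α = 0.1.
Since p = 0.0989 < α = 0.1, reject H₀.
There is sufficient evidence to reject the null hypothesis; the result is statistically significant at the 0.1 level.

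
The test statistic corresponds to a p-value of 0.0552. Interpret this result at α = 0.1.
Since p = 0.0552 < α = 0.1, reject H₀.
There is sufficient evidence to reject the null hypothesis; the result is statistically significant at the 0.1 level.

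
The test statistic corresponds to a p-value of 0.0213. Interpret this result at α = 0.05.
Since p = 0.0213 < α = 0.05, reject H₀.
There is sufficient evidence to reject the null hypothesis; the result is statistically significant at the 0.05 level.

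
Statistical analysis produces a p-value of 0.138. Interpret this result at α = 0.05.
Since p = 0.138 > α = 0.05, fail to reject H₀.
There is insufficient evidence to reject the null hypothesis; the result is not statistically significant at the 0.05 level.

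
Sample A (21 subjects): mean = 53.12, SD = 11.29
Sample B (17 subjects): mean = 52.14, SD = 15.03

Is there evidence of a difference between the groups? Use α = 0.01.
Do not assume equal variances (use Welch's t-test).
Welch's two-sample t-test:
H₀: μ₁ = μ₂
H₁: μ₁ ≠ μ₂
s₁²/n₁ = 11.29²/21 = 6.0697,  s₂²/n₂ = 15.03²/17 = 13.2883
SE = √(s₁²/n₁ + s₂²/n₂) = √(6.0697 + 13.2883) = 4.3998
df (Welch-Satterthwaite) = (s₁²/n₁ + s₂²/n₂)² / [(s₁²/n₁)²/(n₁-1) + (s₂²/n₂)²/(n₂-1)] ≈ 29.10
t = (x̄₁ - x̄₂) / SE = (53.12 - 52.14) / 4.3998 = 0.98 / 4.3998 = 0.223
p-value = 0.8253

Since p-value > α = 0.01, we fail to reject H₀.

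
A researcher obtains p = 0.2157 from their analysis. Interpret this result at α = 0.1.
Since p = 0.2157 > α = 0.1, fail to reject H₀.
There is insufficient evidence to reject the null hypothesis; the result is not statistically significant at the 0.1 level.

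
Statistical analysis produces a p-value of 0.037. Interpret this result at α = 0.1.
Since p = 0.037 < α = 0.1, reject H₀.
There is sufficient evidence to reject the null hypothesis; the result is statistically significant at the 0.1 level.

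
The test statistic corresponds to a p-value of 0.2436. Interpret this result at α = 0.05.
Since p = 0.2436 > α = 0.05, fail to reject H₀.
There is insufficient evidence to reject the null hypothesis; the result is not statistically significant at the 0.05 level.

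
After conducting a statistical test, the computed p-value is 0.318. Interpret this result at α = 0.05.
Since p = 0.318 > α = 0.05, fail to reject H₀.
There is insufficient evidence to reject the null hypothesis; the result is not statistically significant at the 0.05 level.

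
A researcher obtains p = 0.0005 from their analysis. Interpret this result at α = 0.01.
Since p = 0.0005 < α = 0.01, reject H₀.
There is sufficient evidence to reject the null hypothesis; the result is statistically significant at the 0.01 level.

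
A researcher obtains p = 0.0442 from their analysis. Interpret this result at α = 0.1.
Since p = 0.0442 < α = 0.1, reject H₀.
There is sufficient evidence to reject the null hypothesis; the result is statistically significant at the 0.1 level.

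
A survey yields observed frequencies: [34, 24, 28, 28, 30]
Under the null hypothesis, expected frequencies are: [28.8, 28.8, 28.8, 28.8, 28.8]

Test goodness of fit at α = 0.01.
Chi-square goodness of fit test:
H₀: observed counts match expected distribution
H₁: observed counts differ from expected distribution
df = k - 1 = 4
χ² = Σ(O - E)²/E
   = (34 - 28.8)²/28.8 + (24 - 28.8)²/28.8 + (28 - 28.8)²/28.8 + (28 - 28.8)²/28.8 + (30 - 28.8)²/28.8
   = 0.939 + 0.800 + 0.022 + 0.022 + 0.050
   = 1.83
p-value = 0.7664

Since p-value > α = 0.01, we fail to reject H₀.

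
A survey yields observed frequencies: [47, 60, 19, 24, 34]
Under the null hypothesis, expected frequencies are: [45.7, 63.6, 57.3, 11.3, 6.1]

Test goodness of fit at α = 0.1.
Chi-square goodness of fit test:
H₀: observed counts match expected distribution
H₁: observed counts differ from expected distribution
df = k - 1 = 4
χ² = Σ(O - E)²/E
   = (47 - 45.7)²/45.7 + (60 - 63.6)²/63.6 + (19 - 57.3)²/57.3 + (24 - 11.3)²/11.3 + (34 - 6.1)²/6.1
   = 0.037 + 0.204 + 25.600 + 14.273 + 127.608
   = 167.72
p-value < 0.0001

Since p-value < α = 0.1, we reject H₀.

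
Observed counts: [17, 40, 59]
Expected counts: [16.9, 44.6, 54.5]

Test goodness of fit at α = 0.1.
Chi-square goodness of fit test:
H₀: observed counts match expected distribution
H₁: observed counts differ from expected distribution
df = k - 1 = 2
χ² = Σ(O - E)²/E
   = (17 - 16.9)²/16.9 + (40 - 44.6)²/44.6 + (59 - 54.5)²/54.5
   = 0.001 + 0.474 + 0.372
   = 0.85
p-value = 0.6549

Since p-value > α = 0.1, we fail to reject H₀.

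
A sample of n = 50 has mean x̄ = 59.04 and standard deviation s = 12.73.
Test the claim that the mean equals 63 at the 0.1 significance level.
One-sample t-test:
H₀: μ = 63
H₁: μ ≠ 63
df = n - 1 = 49
t = (x̄ - μ₀) / (s/√n) = (59.04 - 63) / (12.73/√50) = -2.200
p-value = 0.0326

Since p-value < α = 0.1, we reject H₀.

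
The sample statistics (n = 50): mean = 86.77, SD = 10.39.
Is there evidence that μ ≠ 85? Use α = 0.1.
One-sample t-test:
H₀: μ = 85
H₁: μ ≠ 85
df = n - 1 = 49
t = (x̄ - μ₀) / (s/√n) = (86.77 - 85) / (10.39/√50) = 1.205
p-value = 0.2341

Since p-value > α = 0.1, we fail to reject H₀.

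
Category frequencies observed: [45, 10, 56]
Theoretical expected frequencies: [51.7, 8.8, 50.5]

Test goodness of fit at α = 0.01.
Chi-square goodness of fit test:
H₀: observed counts match expected distribution
H₁: observed counts differ from expected distribution
df = k - 1 = 2
χ² = Σ(O - E)²/E
   = (45 - 51.7)²/51.7 + (10 - 8.8)²/8.8 + (56 - 50.5)²/50.5
   = 0.868 + 0.164 + 0.599
   = 1.63
p-value = 0.4424

Since p-value > α = 0.01, we fail to reject H₀.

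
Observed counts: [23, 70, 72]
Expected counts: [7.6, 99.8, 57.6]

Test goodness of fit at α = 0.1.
Chi-square goodness of fit test:
H₀: observed counts match expected distribution
H₁: observed counts differ from expected distribution
df = k - 1 = 2
χ² = Σ(O - E)²/E
   = (23 - 7.6)²/7.6 + (70 - 99.8)²/99.8 + (72 - 57.6)²/57.6
   = 31.205 + 8.898 + 3.600
   = 43.70
p-value < 0.0001

Since p-value < α = 0.1, we reject H₀.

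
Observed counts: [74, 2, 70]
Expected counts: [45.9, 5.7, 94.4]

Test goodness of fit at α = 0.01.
Chi-square goodness of fit test:
H₀: observed counts match expected distribution
H₁: observed counts differ from expected distribution
df = k - 1 = 2
χ² = Σ(O - E)²/E
   = (74 - 45.9)²/45.9 + (2 - 5.7)²/5.7 + (70 - 94.4)²/94.4
   = 17.203 + 2.402 + 6.307
   = 25.91
p-value < 0.0001

Since p-value < α = 0.01, we reject H₀.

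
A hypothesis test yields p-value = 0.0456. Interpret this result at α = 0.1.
Since p = 0.0456 < α = 0.1, reject H₀.
There is sufficient evidence to reject the null hypothesis; the result is statistically significant at the 0.1 level.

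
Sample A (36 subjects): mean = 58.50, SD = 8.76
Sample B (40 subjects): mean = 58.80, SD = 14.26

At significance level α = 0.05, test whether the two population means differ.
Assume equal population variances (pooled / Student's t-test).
Student's two-sample t-test (equal variances):
H₀: μ₁ = μ₂
H₁: μ₁ ≠ μ₂
df = n₁ + n₂ - 2 = 74
Pooled variance s_p² = [(n₁-1)s₁² + (n₂-1)s₂²] / (n₁ + n₂ - 2) = [(35)(8.76²) + (39)(14.26²)] / 74 = 143.4645
SE = √(s_p²(1/n₁ + 1/n₂)) = √(143.4645 × (1/36 + 1/40)) = 2.7517
t = (x̄₁ - x̄₂) / SE = (58.50 - 58.80) / 2.7517 = -0.30 / 2.7517 = -0.109
p-value = 0.9135

Since p-value > α = 0.05, we fail to reject H₀.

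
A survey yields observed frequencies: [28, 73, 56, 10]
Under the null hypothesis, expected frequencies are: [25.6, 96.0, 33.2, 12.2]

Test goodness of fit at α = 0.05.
Chi-square goodness of fit test:
H₀: observed counts match expected distribution
H₁: observed counts differ from expected distribution
df = k - 1 = 3
χ² = Σ(O - E)²/E
   = (28 - 25.6)²/25.6 + (73 - 96.0)²/96.0 + (56 - 33.2)²/33.2 + (10 - 12.2)²/12.2
   = 0.225 + 5.510 + 15.658 + 0.397
   = 21.79
p-value = 0.0001

Since p-value < α = 0.05, we reject H₀.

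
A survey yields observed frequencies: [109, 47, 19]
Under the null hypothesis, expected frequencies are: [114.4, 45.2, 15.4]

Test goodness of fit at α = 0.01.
Chi-square goodness of fit test:
H₀: observed counts match expected distribution
H₁: observed counts differ from expected distribution
df = k - 1 = 2
χ² = Σ(O - E)²/E
   = (109 - 114.4)²/114.4 + (47 - 45.2)²/45.2 + (19 - 15.4)²/15.4
   = 0.255 + 0.072 + 0.842
   = 1.17
p-value = 0.5576

Since p-value > α = 0.01, we fail to reject H₀.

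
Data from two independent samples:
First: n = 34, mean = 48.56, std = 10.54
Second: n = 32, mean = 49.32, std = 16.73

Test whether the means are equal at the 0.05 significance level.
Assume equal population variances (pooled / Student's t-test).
Student's two-sample t-test (equal variances):
H₀: μ₁ = μ₂
H₁: μ₁ ≠ μ₂
df = n₁ + n₂ - 2 = 64
Pooled variance s_p² = [(n₁-1)s₁² + (n₂-1)s₂²] / (n₁ + n₂ - 2) = [(33)(10.54²) + (31)(16.73²)] / 64 = 192.8547
SE = √(s_p²(1/n₁ + 1/n₂)) = √(192.8547 × (1/34 + 1/32)) = 3.4204
t = (x̄₁ - x̄₂) / SE = (48.56 - 49.32) / 3.4204 = -0.76 / 3.4204 = -0.222
p-value = 0.8249

Since p-value > α = 0.05, we fail to reject H₀.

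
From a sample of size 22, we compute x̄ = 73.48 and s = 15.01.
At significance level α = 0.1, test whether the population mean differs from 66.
One-sample t-test:
H₀: μ = 66
H₁: μ ≠ 66
df = n - 1 = 21
t = (x̄ - μ₀) / (s/√n) = (73.48 - 66) / (15.01/√22) = 2.337
p-value = 0.0294

Since p-value < α = 0.1, we reject H₀.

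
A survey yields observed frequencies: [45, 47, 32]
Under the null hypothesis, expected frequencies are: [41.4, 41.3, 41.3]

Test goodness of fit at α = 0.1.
Chi-square goodness of fit test:
H₀: observed counts match expected distribution
H₁: observed counts differ from expected distribution
df = k - 1 = 2
χ² = Σ(O - E)²/E
   = (45 - 41.4)²/41.4 + (47 - 41.3)²/41.3 + (32 - 41.3)²/41.3
   = 0.313 + 0.787 + 2.094
   = 3.19
p-value = 0.2025

Since p-value > α = 0.1, we fail to reject H₀.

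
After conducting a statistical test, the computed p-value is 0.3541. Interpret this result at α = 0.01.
Since p = 0.3541 > α = 0.01, fail to reject H₀.
There is insufficient evidence to reject the null hypothesis; the result is not statistically significant at the 0.01 level.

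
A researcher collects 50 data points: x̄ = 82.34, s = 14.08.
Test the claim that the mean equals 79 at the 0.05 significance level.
One-sample t-test:
H₀: μ = 79
H₁: μ ≠ 79
df = n - 1 = 49
t = (x̄ - μ₀) / (s/√n) = (82.34 - 79) / (14.08/√50) = 1.677
p-value = 0.0998

Since p-value > α = 0.05, we fail to reject H₀.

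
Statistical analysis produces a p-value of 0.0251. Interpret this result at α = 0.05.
Since p = 0.0251 < α = 0.05, reject H₀.
There is sufficient evidence to reject the null hypothesis; the result is statistically significant at the 0.05 level.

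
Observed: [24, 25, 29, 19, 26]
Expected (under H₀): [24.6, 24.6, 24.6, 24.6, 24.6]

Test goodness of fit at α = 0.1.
Chi-square goodness of fit test:
H₀: observed counts match expected distribution
H₁: observed counts differ from expected distribution
df = k - 1 = 4
χ² = Σ(O - E)²/E
   = (24 - 24.6)²/24.6 + (25 - 24.6)²/24.6 + (29 - 24.6)²/24.6 + (19 - 24.6)²/24.6 + (26 - 24.6)²/24.6
   = 0.015 + 0.007 + 0.787 + 1.275 + 0.080
   = 2.16
p-value = 0.7059

Since p-value > α = 0.1, we fail to reject H₀.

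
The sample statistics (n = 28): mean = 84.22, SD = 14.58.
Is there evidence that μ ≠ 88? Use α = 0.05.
One-sample t-test:
H₀: μ = 88
H₁: μ ≠ 88
df = n - 1 = 27
t = (x̄ - μ₀) / (s/√n) = (84.22 - 88) / (14.58/√28) = -1.372
p-value = 0.1814

Since p-value > α = 0.05, we fail to reject H₀.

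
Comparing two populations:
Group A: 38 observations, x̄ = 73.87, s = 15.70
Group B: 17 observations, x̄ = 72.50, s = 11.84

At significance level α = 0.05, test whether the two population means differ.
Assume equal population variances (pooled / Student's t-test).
Student's two-sample t-test (equal variances):
H₀: μ₁ = μ₂
H₁: μ₁ ≠ μ₂
df = n₁ + n₂ - 2 = 53
Pooled variance s_p² = [(n₁-1)s₁² + (n₂-1)s₂²] / (n₁ + n₂ - 2) = [(37)(15.70²) + (16)(11.84²)] / 53 = 214.3981
SE = √(s_p²(1/n₁ + 1/n₂)) = √(214.3981 × (1/38 + 1/17)) = 4.2724
t = (x̄₁ - x̄₂) / SE = (73.87 - 72.50) / 4.2724 = 1.37 / 4.2724 = 0.321
p-value = 0.7497

Since p-value > α = 0.05, we fail to reject H₀.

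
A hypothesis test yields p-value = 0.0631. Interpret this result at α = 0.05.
Since p = 0.0631 > α = 0.05, fail to reject H₀.
There is insufficient evidence to reject the null hypothesis; the result is not statistically significant at the 0.05 level.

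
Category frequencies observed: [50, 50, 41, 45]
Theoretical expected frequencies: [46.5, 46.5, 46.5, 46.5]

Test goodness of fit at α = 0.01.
Chi-square goodness of fit test:
H₀: observed counts match expected distribution
H₁: observed counts differ from expected distribution
df = k - 1 = 3
χ² = Σ(O - E)²/E
   = (50 - 46.5)²/46.5 + (50 - 46.5)²/46.5 + (41 - 46.5)²/46.5 + (45 - 46.5)²/46.5
   = 0.263 + 0.263 + 0.651 + 0.048
   = 1.23
p-value = 0.7468

Since p-value > α = 0.01, we fail to reject H₀.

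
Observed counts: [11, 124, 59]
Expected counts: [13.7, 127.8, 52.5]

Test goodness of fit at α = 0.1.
Chi-square goodness of fit test:
H₀: observed counts match expected distribution
H₁: observed counts differ from expected distribution
df = k - 1 = 2
χ² = Σ(O - E)²/E
   = (11 - 13.7)²/13.7 + (124 - 127.8)²/127.8 + (59 - 52.5)²/52.5
   = 0.532 + 0.113 + 0.805
   = 1.45
p-value = 0.4844

Since p-value > α = 0.1, we fail to reject H₀.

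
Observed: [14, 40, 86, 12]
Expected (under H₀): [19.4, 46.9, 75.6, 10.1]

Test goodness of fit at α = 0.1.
Chi-square goodness of fit test:
H₀: observed counts match expected distribution
H₁: observed counts differ from expected distribution
df = k - 1 = 3
χ² = Σ(O - E)²/E
   = (14 - 19.4)²/19.4 + (40 - 46.9)²/46.9 + (86 - 75.6)²/75.6 + (12 - 10.1)²/10.1
   = 1.503 + 1.015 + 1.431 + 0.357
   = 4.31
p-value = 0.2302

Since p-value > α = 0.1, we fail to reject H₀.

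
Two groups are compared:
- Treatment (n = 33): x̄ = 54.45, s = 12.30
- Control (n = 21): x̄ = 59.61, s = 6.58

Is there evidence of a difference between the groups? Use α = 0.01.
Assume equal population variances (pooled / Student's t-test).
Student's two-sample t-test (equal variances):
H₀: μ₁ = μ₂
H₁: μ₁ ≠ μ₂
df = n₁ + n₂ - 2 = 52
Pooled variance s_p² = [(n₁-1)s₁² + (n₂-1)s₂²] / (n₁ + n₂ - 2) = [(32)(12.30²) + (20)(6.58²)] / 52 = 109.7540
SE = √(s_p²(1/n₁ + 1/n₂)) = √(109.7540 × (1/33 + 1/21)) = 2.9244
t = (x̄₁ - x̄₂) / SE = (54.45 - 59.61) / 2.9244 = -5.16 / 2.9244 = -1.764
p-value = 0.0835

Since p-value > α = 0.01, we fail to reject H₀.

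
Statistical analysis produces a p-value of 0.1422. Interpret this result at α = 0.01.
Since p = 0.1422 > α = 0.01, fail to reject H₀.
There is insufficient evidence to reject the null hypothesis; the result is not statistically significant at the 0.01 level.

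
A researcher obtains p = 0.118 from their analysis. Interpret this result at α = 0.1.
Since p = 0.118 > α = 0.1, fail to reject H₀.
There is insufficient evidence to reject the null hypothesis; the result is not statistically significant at the 0.1 level.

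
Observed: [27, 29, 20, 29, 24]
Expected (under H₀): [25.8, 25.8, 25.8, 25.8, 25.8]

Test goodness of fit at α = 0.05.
Chi-square goodness of fit test:
H₀: observed counts match expected distribution
H₁: observed counts differ from expected distribution
df = k - 1 = 4
χ² = Σ(O - E)²/E
   = (27 - 25.8)²/25.8 + (29 - 25.8)²/25.8 + (20 - 25.8)²/25.8 + (29 - 25.8)²/25.8 + (24 - 25.8)²/25.8
   = 0.056 + 0.397 + 1.304 + 0.397 + 0.126
   = 2.28
p-value = 0.6846

Since p-value > α = 0.05, we fail to reject H₀.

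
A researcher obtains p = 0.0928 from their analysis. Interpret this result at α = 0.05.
Since p = 0.0928 > α = 0.05, fail to reject H₀.
There is insufficient evidence to reject the null hypothesis; the result is not statistically significant at the 0.05 level.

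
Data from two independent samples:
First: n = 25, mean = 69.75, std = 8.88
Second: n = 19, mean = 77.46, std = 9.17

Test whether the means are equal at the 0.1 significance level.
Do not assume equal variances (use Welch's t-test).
Welch's two-sample t-test:
H₀: μ₁ = μ₂
H₁: μ₁ ≠ μ₂
s₁²/n₁ = 8.88²/25 = 3.1542,  s₂²/n₂ = 9.17²/19 = 4.4257
SE = √(s₁²/n₁ + s₂²/n₂) = √(3.1542 + 4.4257) = 2.7532
df (Welch-Satterthwaite) = (s₁²/n₁ + s₂²/n₂)² / [(s₁²/n₁)²/(n₁-1) + (s₂²/n₂)²/(n₂-1)] ≈ 38.23
t = (x̄₁ - x̄₂) / SE = (69.75 - 77.46) / 2.7532 = -7.71 / 2.7532 = -2.800
p-value = 0.0080

Since p-value < α = 0.1, we reject H₀.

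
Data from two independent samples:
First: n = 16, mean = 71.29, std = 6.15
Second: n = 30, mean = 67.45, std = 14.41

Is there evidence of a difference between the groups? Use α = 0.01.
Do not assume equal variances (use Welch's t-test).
Welch's two-sample t-test:
H₀: μ₁ = μ₂
H₁: μ₁ ≠ μ₂
s₁²/n₁ = 6.15²/16 = 2.3639,  s₂²/n₂ = 14.41²/30 = 6.9216
SE = √(s₁²/n₁ + s₂²/n₂) = √(2.3639 + 6.9216) = 3.0472
df (Welch-Satterthwaite) = (s₁²/n₁ + s₂²/n₂)² / [(s₁²/n₁)²/(n₁-1) + (s₂²/n₂)²/(n₂-1)] ≈ 42.59
t = (x̄₁ - x̄₂) / SE = (71.29 - 67.45) / 3.0472 = 3.84 / 3.0472 = 1.260
p-value = 0.2145

Since p-value > α = 0.01, we fail to reject H₀.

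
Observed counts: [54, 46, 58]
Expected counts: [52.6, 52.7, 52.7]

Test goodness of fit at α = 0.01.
Chi-square goodness of fit test:
H₀: observed counts match expected distribution
H₁: observed counts differ from expected distribution
df = k - 1 = 2
χ² = Σ(O - E)²/E
   = (54 - 52.6)²/52.6 + (46 - 52.7)²/52.7 + (58 - 52.7)²/52.7
   = 0.037 + 0.852 + 0.533
   = 1.42
p-value = 0.4911

Since p-value > α = 0.01, we fail to reject H₀.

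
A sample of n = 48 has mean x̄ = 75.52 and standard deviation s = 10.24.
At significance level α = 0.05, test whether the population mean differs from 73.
One-sample t-test:
H₀: μ = 73
H₁: μ ≠ 73
df = n - 1 = 47
t = (x̄ - μ₀) / (s/√n) = (75.52 - 73) / (10.24/√48) = 1.705
p-value = 0.0948

Since p-value > α = 0.05, we fail to reject H₀.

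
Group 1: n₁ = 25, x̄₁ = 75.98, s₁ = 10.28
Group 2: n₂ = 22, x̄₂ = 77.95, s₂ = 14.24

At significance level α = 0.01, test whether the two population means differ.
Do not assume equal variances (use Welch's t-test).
Welch's two-sample t-test:
H₀: μ₁ = μ₂
H₁: μ₁ ≠ μ₂
s₁²/n₁ = 10.28²/25 = 4.2271,  s₂²/n₂ = 14.24²/22 = 9.2172
SE = √(s₁²/n₁ + s₂²/n₂) = √(4.2271 + 9.2172) = 3.6666
df (Welch-Satterthwaite) = (s₁²/n₁ + s₂²/n₂)² / [(s₁²/n₁)²/(n₁-1) + (s₂²/n₂)²/(n₂-1)] ≈ 37.73
t = (x̄₁ - x̄₂) / SE = (75.98 - 77.95) / 3.6666 = -1.97 / 3.6666 = -0.537
p-value = 0.5942

Since p-value > α = 0.01, we fail to reject H₀.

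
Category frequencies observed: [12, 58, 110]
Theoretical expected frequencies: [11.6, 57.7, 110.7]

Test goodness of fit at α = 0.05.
Chi-square goodness of fit test:
H₀: observed counts match expected distribution
H₁: observed counts differ from expected distribution
df = k - 1 = 2
χ² = Σ(O - E)²/E
   = (12 - 11.6)²/11.6 + (58 - 57.7)²/57.7 + (110 - 110.7)²/110.7
   = 0.014 + 0.002 + 0.004
   = 0.02
p-value = 0.9902

Since p-value > α = 0.05, we fail to reject H₀.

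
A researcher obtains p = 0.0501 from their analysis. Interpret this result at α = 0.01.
Since p = 0.0501 > α = 0.01, fail to reject H₀.
There is insufficient evidence to reject the null hypothesis; the result is not statistically significant at the 0.01 level.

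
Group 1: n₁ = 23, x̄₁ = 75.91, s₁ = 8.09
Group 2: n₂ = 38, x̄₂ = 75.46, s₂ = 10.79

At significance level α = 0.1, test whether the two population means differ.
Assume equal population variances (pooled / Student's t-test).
Student's two-sample t-test (equal variances):
H₀: μ₁ = μ₂
H₁: μ₁ ≠ μ₂
df = n₁ + n₂ - 2 = 59
Pooled variance s_p² = [(n₁-1)s₁² + (n₂-1)s₂²] / (n₁ + n₂ - 2) = [(22)(8.09²) + (37)(10.79²)] / 59 = 97.4161
SE = √(s_p²(1/n₁ + 1/n₂)) = √(97.4161 × (1/23 + 1/38)) = 2.6075
t = (x̄₁ - x̄₂) / SE = (75.91 - 75.46) / 2.6075 = 0.45 / 2.6075 = 0.173
p-value = 0.8636

Since p-value > α = 0.1, we fail to reject H₀.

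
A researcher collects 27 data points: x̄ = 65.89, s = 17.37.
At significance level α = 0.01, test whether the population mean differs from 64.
One-sample t-test:
H₀: μ = 64
H₁: μ ≠ 64
df = n - 1 = 26
t = (x̄ - μ₀) / (s/√n) = (65.89 - 64) / (17.37/√27) = 0.565
p-value = 0.5767

Since p-value > α = 0.01, we fail to reject H₀.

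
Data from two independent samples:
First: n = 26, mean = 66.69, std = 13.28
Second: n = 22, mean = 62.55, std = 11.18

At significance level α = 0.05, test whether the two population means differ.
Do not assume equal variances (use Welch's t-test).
Welch's two-sample t-test:
H₀: μ₁ = μ₂
H₁: μ₁ ≠ μ₂
s₁²/n₁ = 13.28²/26 = 6.7830,  s₂²/n₂ = 11.18²/22 = 5.6815
SE = √(s₁²/n₁ + s₂²/n₂) = √(6.7830 + 5.6815) = 3.5305
df (Welch-Satterthwaite) = (s₁²/n₁ + s₂²/n₂)² / [(s₁²/n₁)²/(n₁-1) + (s₂²/n₂)²/(n₂-1)] ≈ 46.00
t = (x̄₁ - x̄₂) / SE = (66.69 - 62.55) / 3.5305 = 4.14 / 3.5305 = 1.173
p-value = 0.2470

Since p-value > α = 0.05, we fail to reject H₀.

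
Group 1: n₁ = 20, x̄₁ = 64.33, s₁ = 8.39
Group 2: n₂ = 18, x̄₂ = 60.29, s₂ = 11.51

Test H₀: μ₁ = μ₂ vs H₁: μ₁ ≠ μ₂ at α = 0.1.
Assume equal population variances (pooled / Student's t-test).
Student's two-sample t-test (equal variances):
H₀: μ₁ = μ₂
H₁: μ₁ ≠ μ₂
df = n₁ + n₂ - 2 = 36
Pooled variance s_p² = [(n₁-1)s₁² + (n₂-1)s₂²] / (n₁ + n₂ - 2) = [(19)(8.39²) + (17)(11.51²)] / 36 = 99.7114
SE = √(s_p²(1/n₁ + 1/n₂)) = √(99.7114 × (1/20 + 1/18)) = 3.2442
t = (x̄₁ - x̄₂) / SE = (64.33 - 60.29) / 3.2442 = 4.04 / 3.2442 = 1.245
p-value = 0.2211

Since p-value > α = 0.1, we fail to reject H₀.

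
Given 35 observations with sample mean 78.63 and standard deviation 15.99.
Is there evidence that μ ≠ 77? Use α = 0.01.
One-sample t-test:
H₀: μ = 77
H₁: μ ≠ 77
df = n - 1 = 34
t = (x̄ - μ₀) / (s/√n) = (78.63 - 77) / (15.99/√35) = 0.603
p-value = 0.5505

Since p-value > α = 0.01, we fail to reject H₀.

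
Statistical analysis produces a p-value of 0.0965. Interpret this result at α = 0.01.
Since p = 0.0965 > α = 0.01, fail to reject H₀.
There is insufficient evidence to reject the null hypothesis; the result is not statistically significant at the 0.01 level.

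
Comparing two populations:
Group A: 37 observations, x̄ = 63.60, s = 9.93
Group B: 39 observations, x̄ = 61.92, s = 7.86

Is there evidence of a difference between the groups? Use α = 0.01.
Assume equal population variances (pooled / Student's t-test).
Student's two-sample t-test (equal variances):
H₀: μ₁ = μ₂
H₁: μ₁ ≠ μ₂
df = n₁ + n₂ - 2 = 74
Pooled variance s_p² = [(n₁-1)s₁² + (n₂-1)s₂²] / (n₁ + n₂ - 2) = [(36)(9.93²) + (38)(7.86²)] / 74 = 79.6946
SE = √(s_p²(1/n₁ + 1/n₂)) = √(79.6946 × (1/37 + 1/39)) = 2.0487
t = (x̄₁ - x̄₂) / SE = (63.60 - 61.92) / 2.0487 = 1.68 / 2.0487 = 0.820
p-value = 0.4148

Since p-value > α = 0.01, we fail to reject H₀.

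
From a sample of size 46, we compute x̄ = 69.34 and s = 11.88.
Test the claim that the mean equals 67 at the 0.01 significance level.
One-sample t-test:
H₀: μ = 67
H₁: μ ≠ 67
df = n - 1 = 45
t = (x̄ - μ₀) / (s/√n) = (69.34 - 67) / (11.88/√46) = 1.336
p-value = 0.1883

Since p-value > α = 0.01, we fail to reject H₀.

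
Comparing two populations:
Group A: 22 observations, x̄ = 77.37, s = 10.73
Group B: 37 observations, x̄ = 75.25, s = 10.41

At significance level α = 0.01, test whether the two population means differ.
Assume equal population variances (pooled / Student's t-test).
Student's two-sample t-test (equal variances):
H₀: μ₁ = μ₂
H₁: μ₁ ≠ μ₂
df = n₁ + n₂ - 2 = 57
Pooled variance s_p² = [(n₁-1)s₁² + (n₂-1)s₂²] / (n₁ + n₂ - 2) = [(21)(10.73²) + (36)(10.41²)] / 57 = 110.8604
SE = √(s_p²(1/n₁ + 1/n₂)) = √(110.8604 × (1/22 + 1/37)) = 2.8347
t = (x̄₁ - x̄₂) / SE = (77.37 - 75.25) / 2.8347 = 2.12 / 2.8347 = 0.748
p-value = 0.4576

Since p-value > α = 0.01, we fail to reject H₀.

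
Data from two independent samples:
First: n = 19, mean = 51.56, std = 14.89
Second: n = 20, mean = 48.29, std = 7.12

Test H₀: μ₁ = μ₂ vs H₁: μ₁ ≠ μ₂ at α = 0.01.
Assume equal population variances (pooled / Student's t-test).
Student's two-sample t-test (equal variances):
H₀: μ₁ = μ₂
H₁: μ₁ ≠ μ₂
df = n₁ + n₂ - 2 = 37
Pooled variance s_p² = [(n₁-1)s₁² + (n₂-1)s₂²] / (n₁ + n₂ - 2) = [(18)(14.89²) + (19)(7.12²)] / 37 = 133.8922
SE = √(s_p²(1/n₁ + 1/n₂)) = √(133.8922 × (1/19 + 1/20)) = 3.7070
t = (x̄₁ - x̄₂) / SE = (51.56 - 48.29) / 3.7070 = 3.27 / 3.7070 = 0.882
p-value = 0.3834

Since p-value > α = 0.01, we fail to reject H₀.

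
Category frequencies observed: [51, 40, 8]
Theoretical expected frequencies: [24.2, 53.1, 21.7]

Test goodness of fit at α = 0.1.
Chi-square goodness of fit test:
H₀: observed counts match expected distribution
H₁: observed counts differ from expected distribution
df = k - 1 = 2
χ² = Σ(O - E)²/E
   = (51 - 24.2)²/24.2 + (40 - 53.1)²/53.1 + (8 - 21.7)²/21.7
   = 29.679 + 3.232 + 8.649
   = 41.56
p-value < 0.0001

Since p-value < α = 0.1, we reject H₀.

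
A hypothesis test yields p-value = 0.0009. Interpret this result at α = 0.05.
Since p = 0.0009 < α = 0.05, reject H₀.
There is sufficient evidence to reject the null hypothesis; the result is statistically significant at the 0.05 level.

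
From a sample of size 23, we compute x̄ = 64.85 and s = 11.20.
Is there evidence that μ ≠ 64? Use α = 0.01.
One-sample t-test:
H₀: μ = 64
H₁: μ ≠ 64
df = n - 1 = 22
t = (x̄ - μ₀) / (s/√n) = (64.85 - 64) / (11.20/√23) = 0.364
p-value = 0.7194

Since p-value > α = 0.01, we fail to reject H₀.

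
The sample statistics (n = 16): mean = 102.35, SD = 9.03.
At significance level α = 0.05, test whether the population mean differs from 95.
One-sample t-test:
H₀: μ = 95
H₁: μ ≠ 95
df = n - 1 = 15
t = (x̄ - μ₀) / (s/√n) = (102.35 - 95) / (9.03/√16) = 3.256
p-value = 0.0053

Since p-value < α = 0.05, we reject H₀.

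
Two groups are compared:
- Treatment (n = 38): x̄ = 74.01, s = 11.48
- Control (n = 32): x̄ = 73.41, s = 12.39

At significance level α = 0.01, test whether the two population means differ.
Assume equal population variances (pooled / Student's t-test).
Student's two-sample t-test (equal variances):
H₀: μ₁ = μ₂
H₁: μ₁ ≠ μ₂
df = n₁ + n₂ - 2 = 68
Pooled variance s_p² = [(n₁-1)s₁² + (n₂-1)s₂²] / (n₁ + n₂ - 2) = [(37)(11.48²) + (31)(12.39²)] / 68 = 141.6929
SE = √(s_p²(1/n₁ + 1/n₂)) = √(141.6929 × (1/38 + 1/32)) = 2.8560
t = (x̄₁ - x̄₂) / SE = (74.01 - 73.41) / 2.8560 = 0.60 / 2.8560 = 0.210
p-value = 0.8342

Since p-value > α = 0.01, we fail to reject H₀.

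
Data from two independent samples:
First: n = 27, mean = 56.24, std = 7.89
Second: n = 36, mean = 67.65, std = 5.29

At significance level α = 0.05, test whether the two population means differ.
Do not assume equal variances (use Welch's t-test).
Welch's two-sample t-test:
H₀: μ₁ = μ₂
H₁: μ₁ ≠ μ₂
s₁²/n₁ = 7.89²/27 = 2.3056,  s₂²/n₂ = 5.29²/36 = 0.7773
SE = √(s₁²/n₁ + s₂²/n₂) = √(2.3056 + 0.7773) = 1.7558
df (Welch-Satterthwaite) = (s₁²/n₁ + s₂²/n₂)² / [(s₁²/n₁)²/(n₁-1) + (s₂²/n₂)²/(n₂-1)] ≈ 42.87
t = (x̄₁ - x̄₂) / SE = (56.24 - 67.65) / 1.7558 = -11.41 / 1.7558 = -6.498
p-value < 0.0001

Since p-value < α = 0.05, we reject H₀.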